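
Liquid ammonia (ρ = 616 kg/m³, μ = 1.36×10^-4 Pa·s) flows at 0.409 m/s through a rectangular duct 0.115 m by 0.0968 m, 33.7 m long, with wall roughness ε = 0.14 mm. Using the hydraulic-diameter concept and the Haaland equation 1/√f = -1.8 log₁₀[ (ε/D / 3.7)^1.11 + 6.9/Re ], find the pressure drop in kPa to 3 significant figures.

ΔP ≈ 0.366 kPa

Hydraulic diameter D_h = 4A/P = 4·(0.115·0.0968)/(2·(0.115+0.0968)) = 0.04453/0.4236 = 0.1051 m.
Re = ρVD_h/μ = 616·0.409·0.1051/0.000136 = 1.947e+05.
ε/D_h = 0.00014/0.1051 = 0.00133; Haaland gives 1/√f = -1.8 log₁₀[0.00015+3.54e-05] = 6.715, so f = 0.02218.
ΔP = f(L/D_h)(ρV²/2) = 0.02218·33.7/0.1051·51.52 = 366.3 Pa.
ΔP = 0.366 kPa.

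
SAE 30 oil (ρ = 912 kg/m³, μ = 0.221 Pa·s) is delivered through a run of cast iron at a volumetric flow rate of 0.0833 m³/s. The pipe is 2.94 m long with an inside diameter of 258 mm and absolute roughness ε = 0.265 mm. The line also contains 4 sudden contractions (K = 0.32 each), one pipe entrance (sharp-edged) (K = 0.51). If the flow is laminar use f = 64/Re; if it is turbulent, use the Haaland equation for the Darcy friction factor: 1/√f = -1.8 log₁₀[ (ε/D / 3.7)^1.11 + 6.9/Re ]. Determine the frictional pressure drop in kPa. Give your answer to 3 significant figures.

ΔP ≈ 2.57 kPa

Cross-sectional area A = πD²/4 = π(0.258)²/4 = 0.05228 m²; mean velocity V = Q/A = 0.0833/0.05228 = 1.593 m/s.
Reynolds number Re = ρVD/μ = 912 · 1.593 · 0.258 / 0.221 = 1696.
Re < 2300 → laminar flow, so f = 64/Re = 64/1696 = 0.03773 (the turbulent correlation is not needed).
Total minor-loss coefficient ΣK = 4·0.32 + 1·0.51 = 1.79.
ΔP = [f·L/D + ΣK]·(ρV²/2) = [0.03773·2.94/0.258 + 1.79]·(912·1.593²/2) = [0.4299 + 1.79]·1158 = 2570 Pa.
ΔP = 2570 Pa = 2.57 kPa.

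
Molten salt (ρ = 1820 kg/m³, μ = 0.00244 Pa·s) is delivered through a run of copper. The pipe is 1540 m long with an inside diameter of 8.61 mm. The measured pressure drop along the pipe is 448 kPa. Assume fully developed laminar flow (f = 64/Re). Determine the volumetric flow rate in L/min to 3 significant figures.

For laminar flow, f = 64/Re with Re = ρVD/μ, so Darcy-Weisbach reduces to ΔP = 32μLV/D². Solving for V: V = ΔP·D²/(32μL) = 4.48e+05·(0.00861)²/(32·0.00244·1540) = 0.2762 m/s.
Check: Re = ρVD/μ = 1820·0.2762·0.00861/0.00244 = 1774 < 2300, so the laminar assumption holds.
Q = V·A = 0.2762·(π/4·0.00861²) = 1.608e-05 m³/s = 0.965 L/min.

Q ≈ 0.965 L/min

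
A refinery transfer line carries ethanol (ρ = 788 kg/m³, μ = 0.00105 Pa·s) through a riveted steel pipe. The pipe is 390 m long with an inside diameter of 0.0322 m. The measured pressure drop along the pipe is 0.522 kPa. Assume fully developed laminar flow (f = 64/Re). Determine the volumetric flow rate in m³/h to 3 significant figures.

For laminar flow, f = 64/Re with Re = ρVD/μ, so Darcy-Weisbach reduces to ΔP = 32μLV/D². Solving for V: V = ΔP·D²/(32μL) = 522·(0.0322)²/(32·0.00105·390) = 0.0413 m/s.
Check: Re = ρVD/μ = 788·0.0413·0.0322/0.00105 = 998.1 < 2300, so the laminar assumption holds.
Q = V·A = 0.0413·(π/4·0.0322²) = 3.363e-05 m³/s = 0.121 m³/h.

Q ≈ 0.121 m³/h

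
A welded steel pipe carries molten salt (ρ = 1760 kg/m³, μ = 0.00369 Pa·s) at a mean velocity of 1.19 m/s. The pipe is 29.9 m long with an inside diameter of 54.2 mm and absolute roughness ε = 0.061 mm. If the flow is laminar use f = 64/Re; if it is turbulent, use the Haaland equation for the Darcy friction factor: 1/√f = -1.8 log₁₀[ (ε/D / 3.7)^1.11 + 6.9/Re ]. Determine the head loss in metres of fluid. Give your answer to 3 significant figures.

Reynolds number Re = ρVD/μ = 1760 · 1.19 · 0.0542 / 0.00369 = 3.076e+04.
Re > 4000 → turbulent. Relative roughness ε/D = 6.1e-05/0.0542 = 0.00113. Haaland: 1/√f = -1.8 log₁₀[(0.00113/3.7)^1.11 + 6.9/3.076e+04] = -1.8 log₁₀[0.000125 + 0.000224] = 6.223, so f = 0.02583.
Darcy-Weisbach: ΔP = f(L/D)(ρV²/2) = 0.02583·(29.9/0.0542)·(1760·1.19²/2) = 0.02583·551.7·1246 = 1.775e+04 Pa.
Head loss h_f = ΔP/(ρg) = 1.775e+04/(1760·9.81) = 1.03 m.

h_f ≈ 1.03 m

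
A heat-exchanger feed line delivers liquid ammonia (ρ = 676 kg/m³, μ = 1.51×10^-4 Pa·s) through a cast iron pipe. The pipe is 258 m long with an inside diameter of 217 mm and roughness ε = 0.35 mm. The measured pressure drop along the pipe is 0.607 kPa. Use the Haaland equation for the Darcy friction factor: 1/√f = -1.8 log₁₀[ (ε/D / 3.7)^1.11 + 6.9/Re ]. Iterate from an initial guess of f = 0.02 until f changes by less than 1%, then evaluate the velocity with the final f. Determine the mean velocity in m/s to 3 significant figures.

V ≈ 0.257 m/s

Rearranging Darcy-Weisbach: V = √(2·ΔP·D/(f·L·ρ)). With ε/D = 0.00035/0.217 = 0.00161, iterate starting from f = 0.02:
  f = 0.02 → V = √(2·607·0.217/(0.02·258·676)) = 0.2748 m/s; Re = ρVD/μ = 2.67e+05; f → 0.02287
  f = 0.02287 → V = 0.257 m/s; Re = 2.497e+05; f → 0.02291
Converged (Δf/f < 1%). With the final f = 0.02291: V = √(2·607·0.217/(0.02291·258·676)) = 0.2567 m/s.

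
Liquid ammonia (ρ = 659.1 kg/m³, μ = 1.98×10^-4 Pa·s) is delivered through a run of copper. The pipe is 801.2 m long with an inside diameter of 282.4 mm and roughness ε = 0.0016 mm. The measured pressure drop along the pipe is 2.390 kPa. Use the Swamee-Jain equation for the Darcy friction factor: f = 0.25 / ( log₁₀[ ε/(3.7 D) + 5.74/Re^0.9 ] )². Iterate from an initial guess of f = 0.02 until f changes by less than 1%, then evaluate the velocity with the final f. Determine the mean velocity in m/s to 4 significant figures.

V ≈ 0.4324 m/s

Rearranging Darcy-Weisbach: V = √(2·ΔP·D/(f·L·ρ)). With ε/D = 1.6e-06/0.2824 = 5.67e-06, iterate starting from f = 0.02:
  f = 0.02 → V = √(2·2390·0.2824/(0.02·801.2·659.1)) = 0.3575 m/s; Re = ρVD/μ = 3.361e+05; f → 0.01414
  f = 0.01414 → V = 0.4251 m/s; Re = 3.996e+05; f → 0.01371
  f = 0.01371 → V = 0.4318 m/s; Re = 4.059e+05; f → 0.01367
Converged (Δf/f < 1%). With the final f = 0.01367: V = √(2·2390·0.2824/(0.01367·801.2·659.1)) = 0.4324 m/s.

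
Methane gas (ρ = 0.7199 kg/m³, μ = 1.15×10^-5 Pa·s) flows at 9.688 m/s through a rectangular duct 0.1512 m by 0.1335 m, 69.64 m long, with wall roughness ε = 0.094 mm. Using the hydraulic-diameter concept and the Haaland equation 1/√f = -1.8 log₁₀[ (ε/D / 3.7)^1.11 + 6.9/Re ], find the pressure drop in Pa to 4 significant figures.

Hydraulic diameter D_h = 4A/P = 4·(0.1512·0.1335)/(2·(0.1512+0.1335)) = 0.08074/0.5694 = 0.1418 m.
Re = ρVD_h/μ = 0.7199·9.688·0.1418/1.15e-05 = 8.6e+04.
ε/D_h = 9.4e-05/0.1418 = 0.000663; Haaland gives 1/√f = -1.8 log₁₀[6.94e-05+8.02e-05] = 6.885, so f = 0.02109.
ΔP = f(L/D_h)(ρV²/2) = 0.02109·69.64/0.1418·33.78 = 350 Pa.

ΔP ≈ 350.0 Pa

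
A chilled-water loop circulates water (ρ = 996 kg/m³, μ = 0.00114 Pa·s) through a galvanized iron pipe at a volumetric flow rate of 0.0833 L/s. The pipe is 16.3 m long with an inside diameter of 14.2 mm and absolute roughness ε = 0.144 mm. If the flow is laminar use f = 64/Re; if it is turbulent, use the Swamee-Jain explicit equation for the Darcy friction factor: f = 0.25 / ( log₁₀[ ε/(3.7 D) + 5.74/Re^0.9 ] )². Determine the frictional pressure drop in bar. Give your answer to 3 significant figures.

Q = 0.0833 L/s = 0.0833/1000 = 8.33e-05 m³/s.
Cross-sectional area A = πD²/4 = π(0.0142)²/4 = 0.0001584 m²; mean velocity V = Q/A = 8.33e-05/0.0001584 = 0.526 m/s.
Reynolds number Re = ρVD/μ = 996 · 0.526 · 0.0142 / 0.00114 = 6526.
Re > 4000 → turbulent. Relative roughness ε/D = 0.000144/0.0142 = 0.0101. Swamee-Jain: f = 0.25/(log₁₀[0.0101/3.7 + 5.74/6526^0.9])² = 0.25/(log₁₀[0.00274 + 0.00212])² = 0.25/(-2.314)² = 0.04671.
Darcy-Weisbach: ΔP = f(L/D)(ρV²/2) = 0.04671·(16.3/0.0142)·(996·0.526²/2) = 0.04671·1148·137.8 = 7387 Pa.
ΔP = 7387 Pa = 0.0739 bar.

ΔP ≈ 0.0739 bar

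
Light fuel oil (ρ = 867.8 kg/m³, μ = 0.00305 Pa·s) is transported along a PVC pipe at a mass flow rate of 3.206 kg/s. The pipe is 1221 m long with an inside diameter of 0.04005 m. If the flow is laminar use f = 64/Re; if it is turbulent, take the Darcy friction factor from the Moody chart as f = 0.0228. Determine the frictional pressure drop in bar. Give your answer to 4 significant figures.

ΔP ≈ 25.94 bar

A = πD²/4 = π(0.04005)²/4 = 0.00126 m²; mean velocity V = ṁ/(ρA) = 3.206/(867.8 · 0.00126) = 2.933 m/s.
Reynolds number Re = ρVD/μ = 867.8 · 2.933 · 0.04005 / 0.00305 = 3.342e+04.
Re > 4000 → turbulent; use the Moody-chart value f = 0.0228.
Darcy-Weisbach: ΔP = f(L/D)(ρV²/2) = 0.0228·(1221/0.04005)·(867.8·2.933²/2) = 0.0228·3.049e+04·3732 = 2.594e+06 Pa.
ΔP = 2.594e+06 Pa = 25.94 bar.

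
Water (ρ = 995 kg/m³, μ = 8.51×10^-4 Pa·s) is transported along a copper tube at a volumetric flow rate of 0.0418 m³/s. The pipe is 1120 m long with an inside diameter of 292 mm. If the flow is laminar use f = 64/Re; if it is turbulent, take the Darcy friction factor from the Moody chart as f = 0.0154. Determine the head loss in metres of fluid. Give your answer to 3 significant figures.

h_f ≈ 1.17 m

Cross-sectional area A = πD²/4 = π(0.292)²/4 = 0.06697 m²; mean velocity V = Q/A = 0.0418/0.06697 = 0.6242 m/s.
Reynolds number Re = ρVD/μ = 995 · 0.6242 · 0.292 / 0.000851 = 2.131e+05.
Re > 4000 → turbulent; use the Moody-chart value f = 0.0154.
Darcy-Weisbach: ΔP = f(L/D)(ρV²/2) = 0.0154·(1120/0.292)·(995·0.6242²/2) = 0.0154·3836·193.8 = 1.145e+04 Pa.
Head loss h_f = ΔP/(ρg) = 1.145e+04/(995·9.81) = 1.17 m.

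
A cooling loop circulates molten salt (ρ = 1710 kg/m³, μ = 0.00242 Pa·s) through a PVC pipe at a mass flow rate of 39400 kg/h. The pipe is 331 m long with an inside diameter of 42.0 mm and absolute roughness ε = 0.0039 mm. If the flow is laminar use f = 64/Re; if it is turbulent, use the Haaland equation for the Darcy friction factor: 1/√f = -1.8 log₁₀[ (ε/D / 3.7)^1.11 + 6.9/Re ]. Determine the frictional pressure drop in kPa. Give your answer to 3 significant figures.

ṁ = 39400 kg/h = 39400/3600 = 10.94 kg/s.
A = πD²/4 = π(0.042)²/4 = 0.001385 m²; mean velocity V = ṁ/(ρA) = 10.94/(1710 · 0.001385) = 4.62 m/s.
Reynolds number Re = ρVD/μ = 1710 · 4.62 · 0.042 / 0.00242 = 1.371e+05.
Re > 4000 → turbulent. Relative roughness ε/D = 3.9e-06/0.042 = 9.29e-05. Haaland: 1/√f = -1.8 log₁₀[(9.29e-05/3.7)^1.11 + 6.9/1.371e+05] = -1.8 log₁₀[7.83e-06 + 5.03e-05] = 7.624, so f = 0.01721.
Darcy-Weisbach: ΔP = f(L/D)(ρV²/2) = 0.01721·(331/0.042)·(1710·4.62²/2) = 0.01721·7881·1.825e+04 = 2.474e+06 Pa.
ΔP = 2.474e+06 Pa = 2470 kPa.

ΔP ≈ 2470 kPa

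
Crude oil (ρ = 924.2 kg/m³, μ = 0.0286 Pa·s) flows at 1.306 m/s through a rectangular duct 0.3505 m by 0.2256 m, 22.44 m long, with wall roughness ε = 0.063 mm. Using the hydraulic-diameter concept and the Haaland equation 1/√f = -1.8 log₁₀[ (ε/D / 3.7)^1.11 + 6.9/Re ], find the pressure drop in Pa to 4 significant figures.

ΔP ≈ 1930 Pa

Hydraulic diameter D_h = 4A/P = 4·(0.3505·0.2256)/(2·(0.3505+0.2256)) = 0.3163/1.152 = 0.2745 m.
Re = ρVD_h/μ = 924.2·1.306·0.2745/0.0286 = 1.159e+04.
ε/D_h = 6.3e-05/0.2745 = 0.000229; Haaland gives 1/√f = -1.8 log₁₀[2.14e-05+0.000596] = 5.778, so f = 0.02996.
ΔP = f(L/D_h)(ρV²/2) = 0.02996·22.44/0.2745·788.2 = 1930 Pa.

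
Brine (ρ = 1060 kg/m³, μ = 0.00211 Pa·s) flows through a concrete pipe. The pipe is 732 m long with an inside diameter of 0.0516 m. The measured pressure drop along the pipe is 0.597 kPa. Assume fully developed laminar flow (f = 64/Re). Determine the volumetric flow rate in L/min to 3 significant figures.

For laminar flow, f = 64/Re with Re = ρVD/μ, so Darcy-Weisbach reduces to ΔP = 32μLV/D². Solving for V: V = ΔP·D²/(32μL) = 597·(0.0516)²/(32·0.00211·732) = 0.03216 m/s.
Check: Re = ρVD/μ = 1060·0.03216·0.0516/0.00211 = 833.7 < 2300, so the laminar assumption holds.
Q = V·A = 0.03216·(π/4·0.0516²) = 6.725e-05 m³/s = 4.04 L/min.

Q ≈ 4.04 L/min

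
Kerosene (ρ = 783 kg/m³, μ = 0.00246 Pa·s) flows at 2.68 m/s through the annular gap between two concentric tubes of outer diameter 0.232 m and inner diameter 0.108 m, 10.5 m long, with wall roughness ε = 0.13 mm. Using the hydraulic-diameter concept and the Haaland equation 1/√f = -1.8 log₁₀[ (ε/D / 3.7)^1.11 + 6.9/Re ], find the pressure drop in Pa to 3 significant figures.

ΔP ≈ 5240 Pa

Hydraulic diameter D_h = 4A/P = D_o - D_i = 0.232 - 0.108 = 0.124 m.
Re = ρVD_h/μ = 783·2.68·0.124/0.00246 = 1.058e+05.
ε/D_h = 0.00013/0.124 = 0.00105; Haaland gives 1/√f = -1.8 log₁₀[0.000115+6.52e-05] = 6.738, so f = 0.02203.
ΔP = f(L/D_h)(ρV²/2) = 0.02203·10.5/0.124·2812 = 5245 Pa.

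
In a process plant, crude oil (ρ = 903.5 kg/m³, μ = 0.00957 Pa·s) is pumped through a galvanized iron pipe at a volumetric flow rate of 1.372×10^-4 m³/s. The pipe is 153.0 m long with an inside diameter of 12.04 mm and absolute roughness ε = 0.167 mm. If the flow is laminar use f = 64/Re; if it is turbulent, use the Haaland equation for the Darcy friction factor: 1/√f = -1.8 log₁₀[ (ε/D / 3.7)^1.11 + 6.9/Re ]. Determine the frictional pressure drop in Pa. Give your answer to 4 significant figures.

ΔP ≈ 389500 Pa

Cross-sectional area A = πD²/4 = π(0.01204)²/4 = 0.0001139 m²; mean velocity V = Q/A = 0.0001372/0.0001139 = 1.205 m/s.
Reynolds number Re = ρVD/μ = 903.5 · 1.205 · 0.01204 / 0.00957 = 1370.
Re < 2300 → laminar flow, so f = 64/Re = 64/1370 = 0.04672 (the turbulent correlation is not needed).
Darcy-Weisbach: ΔP = f(L/D)(ρV²/2) = 0.04672·(153/0.01204)·(903.5·1.205²/2) = 0.04672·1.271e+04·656 = 3.895e+05 Pa.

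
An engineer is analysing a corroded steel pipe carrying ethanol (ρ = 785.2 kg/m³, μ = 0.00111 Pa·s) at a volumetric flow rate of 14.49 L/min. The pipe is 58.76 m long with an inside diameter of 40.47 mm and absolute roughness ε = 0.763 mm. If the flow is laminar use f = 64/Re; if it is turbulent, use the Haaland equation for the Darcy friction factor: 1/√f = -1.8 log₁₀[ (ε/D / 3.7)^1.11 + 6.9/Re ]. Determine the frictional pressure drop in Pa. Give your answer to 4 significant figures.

Q = 14.49 L/min = 14.49/60000 = 0.0002415 m³/s.
Cross-sectional area A = πD²/4 = π(0.04047)²/4 = 0.001286 m²; mean velocity V = Q/A = 0.0002415/0.001286 = 0.1877 m/s.
Reynolds number Re = ρVD/μ = 785.2 · 0.1877 · 0.04047 / 0.00111 = 5375.
Re > 4000 → turbulent. Relative roughness ε/D = 0.000763/0.04047 = 0.0189. Haaland: 1/√f = -1.8 log₁₀[(0.0189/3.7)^1.11 + 6.9/5375] = -1.8 log₁₀[0.00285 + 0.00128] = 4.29, so f = 0.05433.
Darcy-Weisbach: ΔP = f(L/D)(ρV²/2) = 0.05433·(58.76/0.04047)·(785.2·0.1877²/2) = 0.05433·1452·13.84 = 1092 Pa.

ΔP ≈ 1092 Pa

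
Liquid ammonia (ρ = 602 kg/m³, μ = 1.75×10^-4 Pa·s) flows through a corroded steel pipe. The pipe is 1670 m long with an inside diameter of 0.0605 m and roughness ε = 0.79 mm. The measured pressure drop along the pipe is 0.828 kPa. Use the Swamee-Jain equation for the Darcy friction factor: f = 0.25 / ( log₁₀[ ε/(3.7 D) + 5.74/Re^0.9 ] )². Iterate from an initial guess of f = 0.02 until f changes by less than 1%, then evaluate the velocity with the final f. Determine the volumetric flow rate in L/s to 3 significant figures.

Q ≈ 0.132 L/s

Rearranging Darcy-Weisbach: V = √(2·ΔP·D/(f·L·ρ)). With ε/D = 0.00079/0.0605 = 0.0131, iterate starting from f = 0.02:
  f = 0.02 → V = √(2·828·0.0605/(0.02·1670·602)) = 0.07059 m/s; Re = ρVD/μ = 1.469e+04; f → 0.04558
  f = 0.04558 → V = 0.04676 m/s; Re = 9732; f → 0.04724
  f = 0.04724 → V = 0.04593 m/s; Re = 9559; f → 0.04733
Converged (Δf/f < 1%). With the final f = 0.04733: V = √(2·828·0.0605/(0.04733·1670·602)) = 0.04589 m/s.
Q = V·A = 0.04589·(π/4·0.0605²) = 0.0001319 m³/s = 0.132 L/s.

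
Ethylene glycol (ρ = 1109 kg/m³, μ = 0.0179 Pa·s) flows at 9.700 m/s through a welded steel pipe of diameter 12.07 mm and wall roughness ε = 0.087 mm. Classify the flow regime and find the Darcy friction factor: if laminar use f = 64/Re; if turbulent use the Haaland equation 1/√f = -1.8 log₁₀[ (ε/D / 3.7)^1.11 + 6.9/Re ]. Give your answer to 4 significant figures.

Re = ρVD/μ = 1109·9.7·0.01207/0.0179 = 7254.
Re > 4000 → turbulent. ε/D = 8.7e-05/0.01207 = 0.00721; Haaland: 1/√f = -1.8 log₁₀[0.000981 + 0.000951] = 4.885, so f = 0.0419.

f ≈ 0.04190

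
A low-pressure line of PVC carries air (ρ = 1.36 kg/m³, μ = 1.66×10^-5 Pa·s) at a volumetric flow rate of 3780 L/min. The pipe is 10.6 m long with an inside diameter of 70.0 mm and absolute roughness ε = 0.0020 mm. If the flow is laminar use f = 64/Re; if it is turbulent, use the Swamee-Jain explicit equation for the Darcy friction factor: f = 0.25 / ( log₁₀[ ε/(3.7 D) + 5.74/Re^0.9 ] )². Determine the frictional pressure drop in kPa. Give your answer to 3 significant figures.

Q = 3780 L/min = 3780/60000 = 0.063 m³/s.
Cross-sectional area A = πD²/4 = π(0.07)²/4 = 0.003848 m²; mean velocity V = Q/A = 0.063/0.003848 = 16.37 m/s.
Reynolds number Re = ρVD/μ = 1.36 · 16.37 · 0.07 / 1.66e-05 = 9.388e+04.
Re > 4000 → turbulent. Relative roughness ε/D = 2e-06/0.07 = 2.86e-05. Swamee-Jain: f = 0.25/(log₁₀[2.86e-05/3.7 + 5.74/9.388e+04^0.9])² = 0.25/(log₁₀[7.72e-06 + 0.000192])² = 0.25/(-3.699)² = 0.01827.
Darcy-Weisbach: ΔP = f(L/D)(ρV²/2) = 0.01827·(10.6/0.07)·(1.36·16.37²/2) = 0.01827·151.4·182.2 = 504.1 Pa.
ΔP = 504.1 Pa = 0.504 kPa.

ΔP ≈ 0.504 kPa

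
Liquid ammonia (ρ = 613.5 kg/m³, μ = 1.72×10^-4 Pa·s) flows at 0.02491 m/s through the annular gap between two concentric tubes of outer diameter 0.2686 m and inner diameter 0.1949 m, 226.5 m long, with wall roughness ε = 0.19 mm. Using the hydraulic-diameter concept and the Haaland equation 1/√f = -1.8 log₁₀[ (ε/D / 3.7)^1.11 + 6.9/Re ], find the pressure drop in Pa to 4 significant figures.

Hydraulic diameter D_h = 4A/P = D_o - D_i = 0.2686 - 0.1949 = 0.0737 m.
Re = ρVD_h/μ = 613.5·0.02491·0.0737/0.000172 = 6548.
ε/D_h = 0.00019/0.0737 = 0.00258; Haaland gives 1/√f = -1.8 log₁₀[0.000313+0.00105] = 5.156, so f = 0.03762.
ΔP = f(L/D_h)(ρV²/2) = 0.03762·226.5/0.0737·0.1903 = 22.01 Pa.

ΔP ≈ 22.01 Pa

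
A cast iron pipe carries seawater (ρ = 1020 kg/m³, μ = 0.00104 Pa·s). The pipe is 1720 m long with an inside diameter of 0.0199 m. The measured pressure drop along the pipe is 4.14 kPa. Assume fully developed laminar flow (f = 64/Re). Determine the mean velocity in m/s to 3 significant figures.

For laminar flow, f = 64/Re with Re = ρVD/μ, so Darcy-Weisbach reduces to ΔP = 32μLV/D². Solving for V: V = ΔP·D²/(32μL) = 4140·(0.0199)²/(32·0.00104·1720) = 0.02864 m/s.
Check: Re = ρVD/μ = 1020·0.02864·0.0199/0.00104 = 559 < 2300, so the laminar assumption holds.

V ≈ 0.0286 m/s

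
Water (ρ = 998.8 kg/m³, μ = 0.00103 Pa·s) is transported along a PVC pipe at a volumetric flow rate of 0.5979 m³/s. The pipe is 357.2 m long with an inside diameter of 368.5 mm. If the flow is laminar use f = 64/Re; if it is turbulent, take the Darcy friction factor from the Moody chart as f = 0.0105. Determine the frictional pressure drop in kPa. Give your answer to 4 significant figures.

ΔP ≈ 159.7 kPa

Cross-sectional area A = πD²/4 = π(0.3685)²/4 = 0.1067 m²; mean velocity V = Q/A = 0.5979/0.1067 = 5.606 m/s.
Reynolds number Re = ρVD/μ = 998.8 · 5.606 · 0.3685 / 0.00103 = 2.003e+06.
Re > 4000 → turbulent; use the Moody-chart value f = 0.0105.
Darcy-Weisbach: ΔP = f(L/D)(ρV²/2) = 0.0105·(357.2/0.3685)·(998.8·5.606²/2) = 0.0105·969.3·1.57e+04 = 1.597e+05 Pa.
ΔP = 1.597e+05 Pa = 159.7 kPa.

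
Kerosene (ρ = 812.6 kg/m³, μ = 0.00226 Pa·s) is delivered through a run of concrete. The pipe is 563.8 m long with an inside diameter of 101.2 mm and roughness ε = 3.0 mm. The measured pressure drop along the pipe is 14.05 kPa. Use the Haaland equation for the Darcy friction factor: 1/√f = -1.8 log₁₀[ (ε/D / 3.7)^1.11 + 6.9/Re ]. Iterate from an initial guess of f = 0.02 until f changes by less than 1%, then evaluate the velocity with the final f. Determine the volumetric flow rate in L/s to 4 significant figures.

Q ≈ 2.596 L/s

Rearranging Darcy-Weisbach: V = √(2·ΔP·D/(f·L·ρ)). With ε/D = 0.003/0.1012 = 0.0296, iterate starting from f = 0.02:
  f = 0.02 → V = √(2·1.405e+04·0.1012/(0.02·563.8·812.6)) = 0.5571 m/s; Re = ρVD/μ = 2.027e+04; f → 0.05852
  f = 0.05852 → V = 0.3257 m/s; Re = 1.185e+04; f → 0.05957
  f = 0.05957 → V = 0.3228 m/s; Re = 1.175e+04; f → 0.05959
Converged (Δf/f < 1%). With the final f = 0.05959: V = √(2·1.405e+04·0.1012/(0.05959·563.8·812.6)) = 0.3227 m/s.
Q = V·A = 0.3227·(π/4·0.1012²) = 0.002596 m³/s = 2.596 L/s.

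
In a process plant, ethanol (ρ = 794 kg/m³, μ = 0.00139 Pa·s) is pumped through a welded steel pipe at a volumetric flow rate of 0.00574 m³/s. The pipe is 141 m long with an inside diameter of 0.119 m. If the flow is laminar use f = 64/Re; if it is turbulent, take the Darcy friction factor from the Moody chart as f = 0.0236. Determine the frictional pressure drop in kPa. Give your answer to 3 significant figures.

Cross-sectional area A = πD²/4 = π(0.119)²/4 = 0.01112 m²; mean velocity V = Q/A = 0.00574/0.01112 = 0.5161 m/s.
Reynolds number Re = ρVD/μ = 794 · 0.5161 · 0.119 / 0.00139 = 3.508e+04.
Re > 4000 → turbulent; use the Moody-chart value f = 0.0236.
Darcy-Weisbach: ΔP = f(L/D)(ρV²/2) = 0.0236·(141/0.119)·(794·0.5161²/2) = 0.0236·1185·105.7 = 2957 Pa.
ΔP = 2957 Pa = 2.96 kPa.

ΔP ≈ 2.96 kPa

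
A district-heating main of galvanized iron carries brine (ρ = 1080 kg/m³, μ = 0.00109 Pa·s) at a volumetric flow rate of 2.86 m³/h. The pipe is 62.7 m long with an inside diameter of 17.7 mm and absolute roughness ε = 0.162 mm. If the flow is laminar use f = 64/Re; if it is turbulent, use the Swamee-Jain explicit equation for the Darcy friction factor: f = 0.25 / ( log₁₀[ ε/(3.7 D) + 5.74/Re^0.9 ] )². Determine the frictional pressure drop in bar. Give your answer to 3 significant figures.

Q = 2.86 m³/h = 2.86/3600 = 0.0007944 m³/s.
Cross-sectional area A = πD²/4 = π(0.0177)²/4 = 0.0002461 m²; mean velocity V = Q/A = 0.0007944/0.0002461 = 3.229 m/s.
Reynolds number Re = ρVD/μ = 1080 · 3.229 · 0.0177 / 0.00109 = 5.662e+04.
Re > 4000 → turbulent. Relative roughness ε/D = 0.000162/0.0177 = 0.00915. Swamee-Jain: f = 0.25/(log₁₀[0.00915/3.7 + 5.74/5.662e+04^0.9])² = 0.25/(log₁₀[0.00247 + 0.000303])² = 0.25/(-2.557)² = 0.03825.
Darcy-Weisbach: ΔP = f(L/D)(ρV²/2) = 0.03825·(62.7/0.0177)·(1080·3.229²/2) = 0.03825·3542·5629 = 7.628e+05 Pa.
ΔP = 7.628e+05 Pa = 7.63 bar.

ΔP ≈ 7.63 bar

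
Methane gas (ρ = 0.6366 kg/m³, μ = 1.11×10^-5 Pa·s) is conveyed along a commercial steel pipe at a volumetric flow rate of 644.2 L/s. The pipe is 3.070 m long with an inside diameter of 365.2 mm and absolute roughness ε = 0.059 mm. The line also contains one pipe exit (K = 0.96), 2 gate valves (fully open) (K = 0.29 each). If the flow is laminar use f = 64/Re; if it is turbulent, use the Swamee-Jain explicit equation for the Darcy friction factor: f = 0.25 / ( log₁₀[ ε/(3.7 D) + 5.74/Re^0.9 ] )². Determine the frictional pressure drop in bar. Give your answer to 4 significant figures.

Q = 644.2 L/s = 644.2/1000 = 0.6442 m³/s.
Cross-sectional area A = πD²/4 = π(0.3652)²/4 = 0.1047 m²; mean velocity V = Q/A = 0.6442/0.1047 = 6.15 m/s.
Reynolds number Re = ρVD/μ = 0.6366 · 6.15 · 0.3652 / 1.11e-05 = 1.288e+05.
Re > 4000 → turbulent. Relative roughness ε/D = 5.9e-05/0.3652 = 0.000162. Swamee-Jain: f = 0.25/(log₁₀[0.000162/3.7 + 5.74/1.288e+05^0.9])² = 0.25/(log₁₀[4.37e-05 + 0.000145])² = 0.25/(-3.725)² = 0.01801.
Total minor-loss coefficient ΣK = 1·0.96 + 2·0.29 = 1.54.
ΔP = [f·L/D + ΣK]·(ρV²/2) = [0.01801·3.07/0.3652 + 1.54]·(0.6366·6.15²/2) = [0.1514 + 1.54]·12.04 = 20.36 Pa.
ΔP = 20.36 Pa = 2.036×10^-4 bar.

ΔP ≈ 2.036×10^-4 bar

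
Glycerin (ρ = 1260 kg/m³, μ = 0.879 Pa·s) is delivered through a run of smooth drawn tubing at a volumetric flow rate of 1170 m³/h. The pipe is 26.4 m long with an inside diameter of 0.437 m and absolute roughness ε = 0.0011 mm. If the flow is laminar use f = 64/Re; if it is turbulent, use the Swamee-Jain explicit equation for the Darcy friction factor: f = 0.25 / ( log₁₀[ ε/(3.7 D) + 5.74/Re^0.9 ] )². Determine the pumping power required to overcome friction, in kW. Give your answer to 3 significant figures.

Q = 1170 m³/h = 1170/3600 = 0.325 m³/s.
Cross-sectional area A = πD²/4 = π(0.437)²/4 = 0.15 m²; mean velocity V = Q/A = 0.325/0.15 = 2.167 m/s.
Reynolds number Re = ρVD/μ = 1260 · 2.167 · 0.437 / 0.879 = 1357.
Re < 2300 → laminar flow, so f = 64/Re = 64/1357 = 0.04715 (the turbulent correlation is not needed).
Darcy-Weisbach: ΔP = f(L/D)(ρV²/2) = 0.04715·(26.4/0.437)·(1260·2.167²/2) = 0.04715·60.41·2958 = 8426 Pa.
Pumping power P = QΔP = 0.325·8426 = 2738 W = 2.74 kW.

P ≈ 2.74 kW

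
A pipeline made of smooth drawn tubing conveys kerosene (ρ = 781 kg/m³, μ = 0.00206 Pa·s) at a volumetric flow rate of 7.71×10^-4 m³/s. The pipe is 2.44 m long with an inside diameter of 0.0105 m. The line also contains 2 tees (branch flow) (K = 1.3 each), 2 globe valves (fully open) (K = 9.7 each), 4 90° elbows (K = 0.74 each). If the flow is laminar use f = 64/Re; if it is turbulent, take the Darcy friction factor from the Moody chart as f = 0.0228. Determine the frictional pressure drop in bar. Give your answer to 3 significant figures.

ΔP ≈ 9.37 bar

Cross-sectional area A = πD²/4 = π(0.0105)²/4 = 8.659e-05 m²; mean velocity V = Q/A = 0.000771/8.659e-05 = 8.904 m/s.
Reynolds number Re = ρVD/μ = 781 · 8.904 · 0.0105 / 0.00206 = 3.545e+04.
Re > 4000 → turbulent; use the Moody-chart value f = 0.0228.
Total minor-loss coefficient ΣK = 2·1.3 + 2·9.7 + 4·0.74 = 25.
ΔP = [f·L/D + ΣK]·(ρV²/2) = [0.0228·2.44/0.0105 + 25]·(781·8.904²/2) = [5.298 + 25]·3.096e+04 = 9.368e+05 Pa.
ΔP = 9.368e+05 Pa = 9.37 bar.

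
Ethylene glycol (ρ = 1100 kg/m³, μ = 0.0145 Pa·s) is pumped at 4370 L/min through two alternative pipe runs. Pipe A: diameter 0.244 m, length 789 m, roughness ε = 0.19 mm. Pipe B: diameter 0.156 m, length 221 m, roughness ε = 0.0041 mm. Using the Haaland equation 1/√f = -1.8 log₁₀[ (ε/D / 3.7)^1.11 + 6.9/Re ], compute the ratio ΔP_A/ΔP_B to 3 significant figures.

Pipe A: V = Q/A = 0.07283/0.04676 = 1.558 m/s; Re = 2.883e+04; ε/D = 0.000779; Haaland → f = 0.02531; ΔP_A = f(L/D)(ρV²/2) = 1.092e+05 Pa.
Pipe B: V = Q/A = 0.07283/0.01911 = 3.811 m/s; Re = 4.51e+04; ε/D = 2.63e-05; Haaland → f = 0.02126; ΔP_B = f(L/D)(ρV²/2) = 2.406e+05 Pa.
ΔP_A/ΔP_B = 1.092e+05/2.406e+05 = 0.454.

ΔP_A/ΔP_B ≈ 0.454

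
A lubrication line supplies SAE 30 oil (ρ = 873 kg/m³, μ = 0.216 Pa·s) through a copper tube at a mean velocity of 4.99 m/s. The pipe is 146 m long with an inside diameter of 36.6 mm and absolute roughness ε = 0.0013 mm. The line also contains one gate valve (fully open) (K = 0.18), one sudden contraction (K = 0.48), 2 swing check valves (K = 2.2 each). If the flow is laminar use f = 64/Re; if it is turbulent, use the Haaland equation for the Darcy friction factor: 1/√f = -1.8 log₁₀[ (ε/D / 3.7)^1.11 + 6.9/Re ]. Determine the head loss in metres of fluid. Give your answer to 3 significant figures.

h_f ≈ 445 m

Reynolds number Re = ρVD/μ = 873 · 4.99 · 0.0366 / 0.216 = 738.1.
Re < 2300 → laminar flow, so f = 64/Re = 64/738.1 = 0.0867 (the turbulent correlation is not needed).
Total minor-loss coefficient ΣK = 1·0.18 + 1·0.48 + 2·2.2 = 5.06.
ΔP = [f·L/D + ΣK]·(ρV²/2) = [0.0867·146/0.0366 + 5.06]·(873·4.99²/2) = [345.9 + 5.06]·1.087e+04 = 3.814e+06 Pa.
Head loss h_f = ΔP/(ρg) = 3.814e+06/(873·9.81) = 445 m.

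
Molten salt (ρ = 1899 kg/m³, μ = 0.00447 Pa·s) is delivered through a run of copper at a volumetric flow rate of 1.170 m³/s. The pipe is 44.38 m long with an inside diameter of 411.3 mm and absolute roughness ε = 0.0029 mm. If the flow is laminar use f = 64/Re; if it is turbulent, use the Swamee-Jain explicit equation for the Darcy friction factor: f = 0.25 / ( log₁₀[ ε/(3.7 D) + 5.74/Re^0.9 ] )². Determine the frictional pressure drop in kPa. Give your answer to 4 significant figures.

Cross-sectional area A = πD²/4 = π(0.4113)²/4 = 0.1329 m²; mean velocity V = Q/A = 1.17/0.1329 = 8.806 m/s.
Reynolds number Re = ρVD/μ = 1899 · 8.806 · 0.4113 / 0.00447 = 1.539e+06.
Re > 4000 → turbulent. Relative roughness ε/D = 2.9e-06/0.4113 = 7.05e-06. Swamee-Jain: f = 0.25/(log₁₀[7.05e-06/3.7 + 5.74/1.539e+06^0.9])² = 0.25/(log₁₀[1.91e-06 + 1.55e-05])² = 0.25/(-4.759)² = 0.01104.
Darcy-Weisbach: ΔP = f(L/D)(ρV²/2) = 0.01104·(44.38/0.4113)·(1899·8.806²/2) = 0.01104·107.9·7.363e+04 = 8.769e+04 Pa.
ΔP = 8.769e+04 Pa = 87.69 kPa.

ΔP ≈ 87.69 kPa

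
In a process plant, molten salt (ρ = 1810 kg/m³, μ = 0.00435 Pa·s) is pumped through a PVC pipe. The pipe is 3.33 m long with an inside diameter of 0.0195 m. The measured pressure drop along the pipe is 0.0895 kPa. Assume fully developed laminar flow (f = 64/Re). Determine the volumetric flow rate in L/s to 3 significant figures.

Q ≈ 0.0219 L/s

For laminar flow, f = 64/Re with Re = ρVD/μ, so Darcy-Weisbach reduces to ΔP = 32μLV/D². Solving for V: V = ΔP·D²/(32μL) = 89.5·(0.0195)²/(32·0.00435·3.33) = 0.07342 m/s.
Check: Re = ρVD/μ = 1810·0.07342·0.0195/0.00435 = 595.7 < 2300, so the laminar assumption holds.
Q = V·A = 0.07342·(π/4·0.0195²) = 2.193e-05 m³/s = 0.0219 L/s.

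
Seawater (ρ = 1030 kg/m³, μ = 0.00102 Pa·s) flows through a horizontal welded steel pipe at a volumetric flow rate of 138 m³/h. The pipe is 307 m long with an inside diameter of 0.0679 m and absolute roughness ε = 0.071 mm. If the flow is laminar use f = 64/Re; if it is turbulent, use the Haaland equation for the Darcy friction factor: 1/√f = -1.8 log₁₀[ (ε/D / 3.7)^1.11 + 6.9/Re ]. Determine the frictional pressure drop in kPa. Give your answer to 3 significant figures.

Q = 138 m³/h = 138/3600 = 0.03833 m³/s.
Cross-sectional area A = πD²/4 = π(0.0679)²/4 = 0.003621 m²; mean velocity V = Q/A = 0.03833/0.003621 = 10.59 m/s.
Reynolds number Re = ρVD/μ = 1030 · 10.59 · 0.0679 / 0.00102 = 7.259e+05.
Re > 4000 → turbulent. Relative roughness ε/D = 7.1e-05/0.0679 = 0.00105. Haaland: 1/√f = -1.8 log₁₀[(0.00105/3.7)^1.11 + 6.9/7.259e+05] = -1.8 log₁₀[0.000115 + 9.51e-06] = 7.028, so f = 0.02024.
Darcy-Weisbach: ΔP = f(L/D)(ρV²/2) = 0.02024·(307/0.0679)·(1030·10.59²/2) = 0.02024·4521·5.772e+04 = 5.283e+06 Pa.
ΔP = 5.283e+06 Pa = 5280 kPa.

ΔP ≈ 5280 kPa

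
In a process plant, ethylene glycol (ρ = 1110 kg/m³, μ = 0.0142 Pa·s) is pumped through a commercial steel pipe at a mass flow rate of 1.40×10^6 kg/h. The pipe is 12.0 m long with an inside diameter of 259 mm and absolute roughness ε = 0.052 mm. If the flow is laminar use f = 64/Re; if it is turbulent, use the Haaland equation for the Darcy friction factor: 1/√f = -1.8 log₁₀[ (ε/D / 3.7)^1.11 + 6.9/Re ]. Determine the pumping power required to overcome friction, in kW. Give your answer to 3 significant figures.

ṁ = 1.40×10^6 kg/h = 1.40×10^6/3600 = 388.9 kg/s.
A = πD²/4 = π(0.259)²/4 = 0.05269 m²; mean velocity V = ṁ/(ρA) = 388.9/(1110 · 0.05269) = 6.65 m/s.
Reynolds number Re = ρVD/μ = 1110 · 6.65 · 0.259 / 0.0142 = 1.346e+05.
Re > 4000 → turbulent. Relative roughness ε/D = 5.2e-05/0.259 = 0.000201. Haaland: 1/√f = -1.8 log₁₀[(0.000201/3.7)^1.11 + 6.9/1.346e+05] = -1.8 log₁₀[1.84e-05 + 5.13e-05] = 7.483, so f = 0.01786.
Darcy-Weisbach: ΔP = f(L/D)(ρV²/2) = 0.01786·(12/0.259)·(1110·6.65²/2) = 0.01786·46.33·2.454e+04 = 2.031e+04 Pa.
Q = ṁ/ρ = 388.9/1110 = 0.3504 m³/s.
Pumping power P = QΔP = 0.3504·2.031e+04 = 7116 W = 7.12 kW.

P ≈ 7.12 kW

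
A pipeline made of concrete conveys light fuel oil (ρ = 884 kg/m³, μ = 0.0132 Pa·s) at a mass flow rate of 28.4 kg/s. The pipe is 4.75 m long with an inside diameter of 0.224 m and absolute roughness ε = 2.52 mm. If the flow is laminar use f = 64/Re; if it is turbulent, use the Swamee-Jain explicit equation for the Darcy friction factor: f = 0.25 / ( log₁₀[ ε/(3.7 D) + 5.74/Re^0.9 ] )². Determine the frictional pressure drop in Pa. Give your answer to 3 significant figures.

A = πD²/4 = π(0.224)²/4 = 0.03941 m²; mean velocity V = ṁ/(ρA) = 28.4/(884 · 0.03941) = 0.8152 m/s.
Reynolds number Re = ρVD/μ = 884 · 0.8152 · 0.224 / 0.0132 = 1.223e+04.
Re > 4000 → turbulent. Relative roughness ε/D = 0.00252/0.224 = 0.0112. Swamee-Jain: f = 0.25/(log₁₀[0.0112/3.7 + 5.74/1.223e+04^0.9])² = 0.25/(log₁₀[0.00304 + 0.0012])² = 0.25/(-2.372)² = 0.04442.
Darcy-Weisbach: ΔP = f(L/D)(ρV²/2) = 0.04442·(4.75/0.224)·(884·0.8152²/2) = 0.04442·21.21·293.8 = 276.7 Pa.

ΔP ≈ 277 Pa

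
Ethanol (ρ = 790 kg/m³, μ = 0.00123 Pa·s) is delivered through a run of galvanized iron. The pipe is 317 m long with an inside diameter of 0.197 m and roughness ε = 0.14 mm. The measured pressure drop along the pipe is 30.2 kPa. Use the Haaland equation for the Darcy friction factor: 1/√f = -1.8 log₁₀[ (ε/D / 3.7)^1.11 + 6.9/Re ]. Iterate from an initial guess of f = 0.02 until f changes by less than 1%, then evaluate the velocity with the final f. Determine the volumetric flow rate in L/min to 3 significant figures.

Q ≈ 2840 L/min

Rearranging Darcy-Weisbach: V = √(2·ΔP·D/(f·L·ρ)). With ε/D = 0.00014/0.197 = 0.000711, iterate starting from f = 0.02:
  f = 0.02 → V = √(2·3.02e+04·0.197/(0.02·317·790)) = 1.541 m/s; Re = ρVD/μ = 1.95e+05; f → 0.01971
  f = 0.01971 → V = 1.553 m/s; Re = 1.965e+05; f → 0.0197
Converged (Δf/f < 1%). With the final f = 0.0197: V = √(2·3.02e+04·0.197/(0.0197·317·790)) = 1.553 m/s.
Q = V·A = 1.553·(π/4·0.197²) = 0.04734 m³/s = 2840 L/min.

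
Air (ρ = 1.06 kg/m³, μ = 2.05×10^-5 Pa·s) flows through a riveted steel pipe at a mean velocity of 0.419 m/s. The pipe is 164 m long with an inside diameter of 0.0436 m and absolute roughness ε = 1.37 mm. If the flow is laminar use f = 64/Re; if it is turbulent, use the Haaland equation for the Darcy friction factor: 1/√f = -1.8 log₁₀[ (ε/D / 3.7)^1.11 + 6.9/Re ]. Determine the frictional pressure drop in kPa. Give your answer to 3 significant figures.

ΔP ≈ 0.0237 kPa

Reynolds number Re = ρVD/μ = 1.06 · 0.419 · 0.0436 / 2.05e-05 = 944.6.
Re < 2300 → laminar flow, so f = 64/Re = 64/944.6 = 0.06775 (the turbulent correlation is not needed).
Darcy-Weisbach: ΔP = f(L/D)(ρV²/2) = 0.06775·(164/0.0436)·(1.06·0.419²/2) = 0.06775·3761·0.09305 = 23.71 Pa.
ΔP = 23.71 Pa = 0.0237 kPa.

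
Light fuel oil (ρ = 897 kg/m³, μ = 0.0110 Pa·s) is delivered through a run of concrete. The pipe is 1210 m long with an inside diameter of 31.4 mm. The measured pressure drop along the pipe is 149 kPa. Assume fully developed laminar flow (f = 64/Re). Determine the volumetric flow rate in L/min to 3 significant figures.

For laminar flow, f = 64/Re with Re = ρVD/μ, so Darcy-Weisbach reduces to ΔP = 32μLV/D². Solving for V: V = ΔP·D²/(32μL) = 1.49e+05·(0.0314)²/(32·0.011·1210) = 0.3449 m/s.
Check: Re = ρVD/μ = 897·0.3449·0.0314/0.011 = 883.2 < 2300, so the laminar assumption holds.
Q = V·A = 0.3449·(π/4·0.0314²) = 0.0002671 m³/s = 16.0 L/min.

Q ≈ 16.0 L/min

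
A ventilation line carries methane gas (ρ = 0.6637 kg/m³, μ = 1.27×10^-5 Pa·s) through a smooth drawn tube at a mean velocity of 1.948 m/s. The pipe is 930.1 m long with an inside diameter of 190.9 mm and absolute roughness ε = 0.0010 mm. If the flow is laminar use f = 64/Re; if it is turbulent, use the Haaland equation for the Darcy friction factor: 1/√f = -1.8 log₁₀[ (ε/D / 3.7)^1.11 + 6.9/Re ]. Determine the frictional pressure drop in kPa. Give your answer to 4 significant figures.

ΔP ≈ 0.1592 kPa

Reynolds number Re = ρVD/μ = 0.6637 · 1.948 · 0.1909 / 1.27e-05 = 1.943e+04.
Re > 4000 → turbulent. Relative roughness ε/D = 1e-06/0.1909 = 5.24e-06. Haaland: 1/√f = -1.8 log₁₀[(5.24e-06/3.7)^1.11 + 6.9/1.943e+04] = -1.8 log₁₀[3.22e-07 + 0.000355] = 6.209, so f = 0.02594.
Darcy-Weisbach: ΔP = f(L/D)(ρV²/2) = 0.02594·(930.1/0.1909)·(0.6637·1.948²/2) = 0.02594·4872·1.259 = 159.2 Pa.
ΔP = 159.2 Pa = 0.1592 kPa.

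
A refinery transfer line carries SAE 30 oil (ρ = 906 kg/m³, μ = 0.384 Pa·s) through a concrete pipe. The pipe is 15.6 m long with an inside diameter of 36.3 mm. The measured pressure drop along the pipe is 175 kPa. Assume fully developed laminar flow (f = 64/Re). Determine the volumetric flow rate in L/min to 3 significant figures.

Q ≈ 74.7 L/min

For laminar flow, f = 64/Re with Re = ρVD/μ, so Darcy-Weisbach reduces to ΔP = 32μLV/D². Solving for V: V = ΔP·D²/(32μL) = 1.75e+05·(0.0363)²/(32·0.384·15.6) = 1.203 m/s.
Check: Re = ρVD/μ = 906·1.203·0.0363/0.384 = 103 < 2300, so the laminar assumption holds.
Q = V·A = 1.203·(π/4·0.0363²) = 0.001245 m³/s = 74.7 L/min.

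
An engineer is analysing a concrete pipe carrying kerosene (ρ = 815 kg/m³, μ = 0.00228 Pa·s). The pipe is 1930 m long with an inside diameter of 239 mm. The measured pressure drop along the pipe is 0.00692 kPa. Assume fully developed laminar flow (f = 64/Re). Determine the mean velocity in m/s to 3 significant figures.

For laminar flow, f = 64/Re with Re = ρVD/μ, so Darcy-Weisbach reduces to ΔP = 32μLV/D². Solving for V: V = ΔP·D²/(32μL) = 6.92·(0.239)²/(32·0.00228·1930) = 0.002807 m/s.
Check: Re = ρVD/μ = 815·0.002807·0.239/0.00228 = 239.8 < 2300, so the laminar assumption holds.

V ≈ 0.00281 m/s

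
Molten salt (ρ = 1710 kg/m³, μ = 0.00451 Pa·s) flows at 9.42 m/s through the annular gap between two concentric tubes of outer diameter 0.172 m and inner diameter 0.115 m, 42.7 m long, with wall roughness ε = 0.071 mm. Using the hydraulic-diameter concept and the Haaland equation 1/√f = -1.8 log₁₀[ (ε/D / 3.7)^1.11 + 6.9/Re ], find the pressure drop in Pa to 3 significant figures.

ΔP ≈ 1.24×10^6 Pa

Hydraulic diameter D_h = 4A/P = D_o - D_i = 0.172 - 0.115 = 0.057 m.
Re = ρVD_h/μ = 1710·9.42·0.057/0.00451 = 2.036e+05.
ε/D_h = 7.1e-05/0.057 = 0.00125; Haaland gives 1/√f = -1.8 log₁₀[0.00014+3.39e-05] = 6.769, so f = 0.02183.
ΔP = f(L/D_h)(ρV²/2) = 0.02183·42.7/0.057·7.587e+04 = 1.24e+06 Pa.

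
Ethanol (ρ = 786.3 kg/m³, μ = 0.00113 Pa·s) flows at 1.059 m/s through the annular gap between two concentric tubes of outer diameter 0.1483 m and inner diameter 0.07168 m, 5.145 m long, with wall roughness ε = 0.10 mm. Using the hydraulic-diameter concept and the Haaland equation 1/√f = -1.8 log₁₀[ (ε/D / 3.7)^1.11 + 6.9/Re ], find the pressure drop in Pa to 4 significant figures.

ΔP ≈ 717.1 Pa

Hydraulic diameter D_h = 4A/P = D_o - D_i = 0.1483 - 0.07168 = 0.07662 m.
Re = ρVD_h/μ = 786.3·1.059·0.07662/0.00113 = 5.646e+04.
ε/D_h = 0.0001/0.07662 = 0.00131; Haaland gives 1/√f = -1.8 log₁₀[0.000147+0.000122] = 6.425, so f = 0.02422.
ΔP = f(L/D_h)(ρV²/2) = 0.02422·5.145/0.07662·440.9 = 717.1 Pa.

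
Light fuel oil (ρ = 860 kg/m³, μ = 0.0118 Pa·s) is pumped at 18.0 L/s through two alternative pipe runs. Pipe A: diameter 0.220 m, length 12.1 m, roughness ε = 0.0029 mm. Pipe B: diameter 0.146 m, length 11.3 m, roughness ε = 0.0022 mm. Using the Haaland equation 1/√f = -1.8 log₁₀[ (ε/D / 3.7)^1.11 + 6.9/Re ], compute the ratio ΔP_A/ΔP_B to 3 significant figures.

ΔP_A/ΔP_B ≈ 0.154

Pipe A: V = Q/A = 0.018/0.03801 = 0.4735 m/s; Re = 7592; ε/D = 1.32e-05; Haaland → f = 0.03337; ΔP_A = f(L/D)(ρV²/2) = 177 Pa.
Pipe B: V = Q/A = 0.018/0.01674 = 1.075 m/s; Re = 1.144e+04; ε/D = 1.51e-05; Haaland → f = 0.02979; ΔP_B = f(L/D)(ρV²/2) = 1146 Pa.
ΔP_A/ΔP_B = 177/1146 = 0.154.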